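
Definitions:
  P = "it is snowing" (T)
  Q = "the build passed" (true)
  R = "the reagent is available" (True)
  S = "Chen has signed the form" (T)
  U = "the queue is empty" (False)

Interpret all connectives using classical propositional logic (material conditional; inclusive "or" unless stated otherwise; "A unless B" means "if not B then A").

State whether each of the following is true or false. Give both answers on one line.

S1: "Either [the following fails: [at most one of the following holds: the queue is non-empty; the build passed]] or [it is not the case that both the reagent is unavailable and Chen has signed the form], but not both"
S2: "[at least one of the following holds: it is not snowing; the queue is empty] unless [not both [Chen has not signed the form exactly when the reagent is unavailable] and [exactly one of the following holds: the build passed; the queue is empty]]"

S1 false / S2 false

S1: Formalization: ¬(¬U ↑ Q) ⊕ (¬R ↑ S)

¬U = ¬F = T
¬U ↑ Q = T ↑ T = F
¬(¬U ↑ Q) = ¬F = T
¬R = ¬T = F
¬R ↑ S = F ↑ T = T
¬(¬U ↑ Q) ⊕ (¬R ↑ S) = T ⊕ T = F
Hence S1 is false.

S2: This is (¬P ∨ U) ∨ ((¬S ↔ ¬R) ↑ (Q ⊕ U)).

¬P = ¬T = F
¬P ∨ U = F ∨ F = F
¬S = ¬T = F
¬R = ¬T = F
¬S ↔ ¬R = F ↔ F = T
Q ⊕ U = T ⊕ F = T
(¬S ↔ ¬R) ↑ (Q ⊕ U) = T ↑ T = F
(¬P ∨ U) ∨ ((¬S ↔ ¬R) ↑ (Q ⊕ U)) = F ∨ F = F
Hence S2 is false.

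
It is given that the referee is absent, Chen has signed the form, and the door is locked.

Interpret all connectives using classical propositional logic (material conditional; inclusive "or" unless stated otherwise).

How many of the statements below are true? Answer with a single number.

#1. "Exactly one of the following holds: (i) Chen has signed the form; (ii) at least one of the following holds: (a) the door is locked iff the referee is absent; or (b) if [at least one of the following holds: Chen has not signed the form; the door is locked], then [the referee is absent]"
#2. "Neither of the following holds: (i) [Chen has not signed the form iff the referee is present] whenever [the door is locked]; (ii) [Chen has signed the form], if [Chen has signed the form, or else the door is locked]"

Let Q = "Chen has signed the form" (True), R = "the door is locked" (True), P = "the referee is present" (False).

#1: Parsed as Q xor ((R iff not P) or ((not Q or R) -> not P))

not P = not False = True
R iff not P = True iff True = True
not Q = not True = False
not Q or R = False or True = True
not P = not False = True
(not Q or R) -> not P = True -> True = True
(R iff not P) or ((not Q or R) -> not P) = True or True = True
Q xor ((R iff not P) or ((not Q or R) -> not P)) = True xor True = False
Hence #1 is false.

#2: Formalization: (R -> (not Q iff P)) nor ((Q or R) -> Q)

not Q = not True = False
not Q iff P = False iff False = True
R -> (not Q iff P) = True -> True = True
Q or R = True or True = True
(Q or R) -> Q = True -> True = True
(R -> (not Q iff P)) nor ((Q or R) -> Q) = True nor True = False
So #2 is false.

True statements: 0 (none).

0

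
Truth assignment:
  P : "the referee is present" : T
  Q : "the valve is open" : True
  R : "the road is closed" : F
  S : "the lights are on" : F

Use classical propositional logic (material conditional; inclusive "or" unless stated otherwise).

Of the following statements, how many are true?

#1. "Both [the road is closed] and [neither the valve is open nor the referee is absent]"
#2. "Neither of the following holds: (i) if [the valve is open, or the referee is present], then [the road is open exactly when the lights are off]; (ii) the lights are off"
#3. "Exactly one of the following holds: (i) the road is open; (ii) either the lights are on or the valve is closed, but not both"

#1: Parsed as R and (Q nor not P)

not P = not True = False
Q nor not P = True nor False = False
R and (Q nor not P) = False and False = False
Hence #1 is false.

#2: This is ((Q or P) -> (not R iff not S)) nor not S.

Q or P = True or True = True
not R = not False = True
not S = not False = True
not R iff not S = True iff True = True
(Q or P) -> (not R iff not S) = True -> True = True
not S = not False = True
((Q or P) -> (not R iff not S)) nor not S = True nor True = False
Hence #2 is false.

#3: Parsed as not R xor (S xor not Q)

not R = not False = True
not Q = not True = False
S xor not Q = False xor False = False
not R xor (S xor not Q) = True xor False = True
So #3 is true.

True statements: 1 (#3).

1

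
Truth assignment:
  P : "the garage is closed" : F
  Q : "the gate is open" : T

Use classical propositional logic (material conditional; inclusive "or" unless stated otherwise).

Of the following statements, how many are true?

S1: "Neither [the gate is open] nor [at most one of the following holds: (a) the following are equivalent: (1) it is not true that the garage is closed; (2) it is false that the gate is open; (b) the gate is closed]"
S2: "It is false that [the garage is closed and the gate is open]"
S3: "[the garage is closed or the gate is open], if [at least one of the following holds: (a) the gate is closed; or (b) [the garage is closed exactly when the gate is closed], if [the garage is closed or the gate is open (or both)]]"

S1: This is Q nor ((not P iff not Q) nand not Q).

not P = not False = True
not Q = not True = False
not P iff not Q = True iff False = False
not Q = not True = False
(not P iff not Q) nand not Q = False nand False = True
Q nor ((not P iff not Q) nand not Q) = True nor True = False
Thus S1 is false.

S2: Parsed as not (P and Q)

P and Q = False and True = False
not (P and Q) = not False = True
Thus S2 is true.

S3: Formalization: (not Q or ((P or Q) -> (P iff not Q))) -> (P or Q)

not Q = not True = False
P or Q = False or True = True
not Q = not True = False
P iff not Q = False iff False = True
(P or Q) -> (P iff not Q) = True -> True = True
not Q or ((P or Q) -> (P iff not Q)) = False or True = True
P or Q = False or True = True
(not Q or ((P or Q) -> (P iff not Q))) -> (P or Q) = True -> True = True
So S3 is true.

True statements: 2.

2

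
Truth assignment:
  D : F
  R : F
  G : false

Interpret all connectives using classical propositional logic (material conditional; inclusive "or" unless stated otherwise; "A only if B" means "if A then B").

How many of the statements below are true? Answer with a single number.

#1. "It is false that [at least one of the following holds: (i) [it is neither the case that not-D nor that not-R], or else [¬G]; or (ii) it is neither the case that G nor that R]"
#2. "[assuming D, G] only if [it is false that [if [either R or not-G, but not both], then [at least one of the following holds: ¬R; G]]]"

#1: Formalization: ¬(((¬D ↓ ¬R) ∨ ¬G) ∨ (G ↓ R))

¬D = ¬F = T
¬R = ¬F = T
¬D ↓ ¬R = T ↓ T = F
¬G = ¬F = T
(¬D ↓ ¬R) ∨ ¬G = F ∨ T = T
G ↓ R = F ↓ F = T
((¬D ↓ ¬R) ∨ ¬G) ∨ (G ↓ R) = T ∨ T = T
¬(((¬D ↓ ¬R) ∨ ¬G) ∨ (G ↓ R)) = ¬T = F
So #1 is false.

#2: This is (D → G) → ¬((R ⊕ ¬G) → (¬R ∨ G)).

D → G = F → F = T
¬G = ¬F = T
R ⊕ ¬G = F ⊕ T = T
¬R = ¬F = T
¬R ∨ G = T ∨ F = T
(R ⊕ ¬G) → (¬R ∨ G) = T → T = T
¬((R ⊕ ¬G) → (¬R ∨ G)) = ¬T = F
(D → G) → ¬((R ⊕ ¬G) → (¬R ∨ G)) = T → F = F
So #2 is false.

True statements: 0 (none).

0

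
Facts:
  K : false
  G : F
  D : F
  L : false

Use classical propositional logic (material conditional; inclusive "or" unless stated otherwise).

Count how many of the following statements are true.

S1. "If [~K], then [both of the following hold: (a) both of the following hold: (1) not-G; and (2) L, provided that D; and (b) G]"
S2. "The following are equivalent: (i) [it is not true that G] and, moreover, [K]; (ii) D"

1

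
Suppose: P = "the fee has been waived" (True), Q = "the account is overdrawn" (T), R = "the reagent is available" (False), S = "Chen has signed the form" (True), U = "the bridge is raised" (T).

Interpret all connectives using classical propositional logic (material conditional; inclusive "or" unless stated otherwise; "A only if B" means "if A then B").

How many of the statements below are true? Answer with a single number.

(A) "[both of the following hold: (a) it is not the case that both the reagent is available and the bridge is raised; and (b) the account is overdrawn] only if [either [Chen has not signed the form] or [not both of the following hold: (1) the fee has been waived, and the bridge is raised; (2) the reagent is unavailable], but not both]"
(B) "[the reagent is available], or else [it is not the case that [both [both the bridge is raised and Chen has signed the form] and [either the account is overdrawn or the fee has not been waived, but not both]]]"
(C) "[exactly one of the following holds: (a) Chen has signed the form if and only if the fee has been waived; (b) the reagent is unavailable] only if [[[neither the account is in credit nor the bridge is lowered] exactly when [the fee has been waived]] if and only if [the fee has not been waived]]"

1

(A): This is ((R ↑ U) ∧ Q) → (¬S ⊕ ((P ∧ U) ↑ ¬R)).

R ↑ U = F ↑ T = T
(R ↑ U) ∧ Q = T ∧ T = T
¬S = ¬T = F
P ∧ U = T ∧ T = T
¬R = ¬F = T
(P ∧ U) ↑ ¬R = T ↑ T = F
¬S ⊕ ((P ∧ U) ↑ ¬R) = F ⊕ F = F
((R ↑ U) ∧ Q) → (¬S ⊕ ((P ∧ U) ↑ ¬R)) = T → F = F
Hence (A) is false.

(B): This is R ∨ ¬((U ∧ S) ∧ (Q ⊕ ¬P)).

U ∧ S = T ∧ T = T
¬P = ¬T = F
Q ⊕ ¬P = T ⊕ F = T
(U ∧ S) ∧ (Q ⊕ ¬P) = T ∧ T = T
¬((U ∧ S) ∧ (Q ⊕ ¬P)) = ¬T = F
R ∨ ¬((U ∧ S) ∧ (Q ⊕ ¬P)) = F ∨ F = F
Thus (B) is false.

(C): This is ((S ↔ P) ⊕ ¬R) → (((¬Q ↓ ¬U) ↔ P) ↔ ¬P).

S ↔ P = T ↔ T = T
¬R = ¬F = T
(S ↔ P) ⊕ ¬R = T ⊕ T = F
¬Q = ¬T = F
¬U = ¬T = F
¬Q ↓ ¬U = F ↓ F = T
(¬Q ↓ ¬U) ↔ P = T ↔ T = T
¬P = ¬T = F
((¬Q ↓ ¬U) ↔ P) ↔ ¬P = T ↔ F = F
((S ↔ P) ⊕ ¬R) → (((¬Q ↓ ¬U) ↔ P) ↔ ¬P) = F → F = T
So (C) is true.

True statements: 1 ((C)).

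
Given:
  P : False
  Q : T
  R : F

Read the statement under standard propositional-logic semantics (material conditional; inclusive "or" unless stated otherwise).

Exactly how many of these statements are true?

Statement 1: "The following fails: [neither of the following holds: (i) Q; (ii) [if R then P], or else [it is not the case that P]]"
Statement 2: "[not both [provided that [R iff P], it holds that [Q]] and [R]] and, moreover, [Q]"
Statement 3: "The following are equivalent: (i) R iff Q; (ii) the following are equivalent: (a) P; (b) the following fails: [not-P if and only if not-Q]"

Statement 1: Formalization: ~(Q nor ((R -> P) | ~P))

R -> P = F -> F = T
~P = ~F = T
(R -> P) | ~P = T | T = T
Q nor ((R -> P) | ~P) = T nor T = F
~(Q nor ((R -> P) | ~P)) = ~F = T
So Statement 1 is true.

Statement 2: In symbols: (((R <-> P) -> Q) nand R) & Q

R <-> P = F <-> F = T
(R <-> P) -> Q = T -> T = T
((R <-> P) -> Q) nand R = T nand F = T
(((R <-> P) -> Q) nand R) & Q = T & T = T
Hence Statement 2 is true.

Statement 3: Parsed as (R <-> Q) <-> (P <-> ~(~P <-> ~Q))

R <-> Q = F <-> T = F
~P = ~F = T
~Q = ~T = F
~P <-> ~Q = T <-> F = F
~(~P <-> ~Q) = ~F = T
P <-> ~(~P <-> ~Q) = F <-> T = F
(R <-> Q) <-> (P <-> ~(~P <-> ~Q)) = F <-> F = T
Thus Statement 3 is true.

3 of the 3 statements are true (Statement 1, Statement 2, Statement 3).

3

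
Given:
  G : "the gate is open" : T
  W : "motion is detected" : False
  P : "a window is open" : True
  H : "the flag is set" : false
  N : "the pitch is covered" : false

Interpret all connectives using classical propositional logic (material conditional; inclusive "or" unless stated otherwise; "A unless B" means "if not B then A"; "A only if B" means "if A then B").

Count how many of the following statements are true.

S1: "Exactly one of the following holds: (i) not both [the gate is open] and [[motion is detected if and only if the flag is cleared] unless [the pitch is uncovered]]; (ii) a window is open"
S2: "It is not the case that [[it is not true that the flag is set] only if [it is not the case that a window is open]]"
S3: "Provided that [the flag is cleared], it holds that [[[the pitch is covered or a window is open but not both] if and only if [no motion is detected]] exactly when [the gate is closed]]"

2

S1: In symbols: (G ↑ ((W ↔ ¬H) ∨ ¬N)) ⊕ P

¬H = ¬F = T
W ↔ ¬H = F ↔ T = F
¬N = ¬F = T
(W ↔ ¬H) ∨ ¬N = F ∨ T = T
G ↑ ((W ↔ ¬H) ∨ ¬N) = T ↑ T = F
(G ↑ ((W ↔ ¬H) ∨ ¬N)) ⊕ P = F ⊕ T = T
Thus S1 is true.

S2: This is ¬(¬H → ¬P).

¬H = ¬F = T
¬P = ¬T = F
¬H → ¬P = T → F = F
¬(¬H → ¬P) = ¬F = T
Hence S2 is true.

S3: In symbols: ¬H → (((N ⊕ P) ↔ ¬W) ↔ ¬G)

¬H = ¬F = T
N ⊕ P = F ⊕ T = T
¬W = ¬F = T
(N ⊕ P) ↔ ¬W = T ↔ T = T
¬G = ¬T = F
((N ⊕ P) ↔ ¬W) ↔ ¬G = T ↔ F = F
¬H → (((N ⊕ P) ↔ ¬W) ↔ ¬G) = T → F = F
So S3 is false.

True statements: 2 (S1, S2).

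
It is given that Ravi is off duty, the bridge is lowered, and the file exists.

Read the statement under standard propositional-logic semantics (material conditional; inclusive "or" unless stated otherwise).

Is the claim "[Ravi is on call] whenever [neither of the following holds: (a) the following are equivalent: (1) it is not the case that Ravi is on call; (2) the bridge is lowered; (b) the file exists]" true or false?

Let P = "Ravi is on call" (False), Q = "the bridge is raised" (False), R = "the file exists" (True).
This is ((not P iff not Q) nor R) -> P.

not P = not False = True
not Q = not False = True
not P iff not Q = True iff True = True
(not P iff not Q) nor R = True nor True = False
((not P iff not Q) nor R) -> P = False -> False = True

True.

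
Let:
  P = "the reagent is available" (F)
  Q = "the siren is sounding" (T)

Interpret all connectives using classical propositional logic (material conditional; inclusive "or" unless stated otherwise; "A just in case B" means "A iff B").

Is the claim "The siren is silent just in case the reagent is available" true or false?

True.

Values: Q=True, P=False.
Parsed as not Q iff P

not Q = not True = False
not Q iff P = False iff False = True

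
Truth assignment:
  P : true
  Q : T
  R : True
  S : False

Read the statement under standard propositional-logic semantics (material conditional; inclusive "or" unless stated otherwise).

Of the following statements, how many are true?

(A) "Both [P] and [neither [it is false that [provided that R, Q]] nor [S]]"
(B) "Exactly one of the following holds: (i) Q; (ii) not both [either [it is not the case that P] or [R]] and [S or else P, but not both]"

(A): Formalization: P & (~(R -> Q) nor S)

R -> Q = T -> T = T
~(R -> Q) = ~T = F
~(R -> Q) nor S = F nor F = T
P & (~(R -> Q) nor S) = T & T = T
Hence (A) is true.

(B): This is Q xor ((~P | R) nand (S xor P)).

~P = ~T = F
~P | R = F | T = T
S xor P = F xor T = T
(~P | R) nand (S xor P) = T nand T = F
Q xor ((~P | R) nand (S xor P)) = T xor F = T
Hence (B) is true.

True statements: 2.

2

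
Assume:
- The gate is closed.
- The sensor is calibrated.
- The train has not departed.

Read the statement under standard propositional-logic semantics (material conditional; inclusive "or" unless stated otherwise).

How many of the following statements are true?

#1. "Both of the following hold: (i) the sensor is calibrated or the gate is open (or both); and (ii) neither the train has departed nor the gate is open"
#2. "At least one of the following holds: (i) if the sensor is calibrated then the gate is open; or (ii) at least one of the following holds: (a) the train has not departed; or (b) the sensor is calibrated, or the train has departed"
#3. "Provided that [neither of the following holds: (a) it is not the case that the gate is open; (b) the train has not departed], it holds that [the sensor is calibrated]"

3

Let R = "the sensor is calibrated" (True), D = "the gate is open" (False), M = "the train has departed" (False).

#1: This is (R or D) and (M nor D).

R or D = True or False = True
M nor D = False nor False = True
(R or D) and (M nor D) = True and True = True
Thus #1 is true.

#2: In symbols: (R -> D) or (not M or (R or M))

R -> D = True -> False = False
not M = not False = True
R or M = True or False = True
not M or (R or M) = True or True = True
(R -> D) or (not M or (R or M)) = False or True = True
Thus #2 is true.

#3: Parsed as (not D nor not M) -> R

not D = not False = True
not M = not False = True
not D nor not M = True nor True = False
(not D nor not M) -> R = False -> True = True
So #3 is true.

Count: 3.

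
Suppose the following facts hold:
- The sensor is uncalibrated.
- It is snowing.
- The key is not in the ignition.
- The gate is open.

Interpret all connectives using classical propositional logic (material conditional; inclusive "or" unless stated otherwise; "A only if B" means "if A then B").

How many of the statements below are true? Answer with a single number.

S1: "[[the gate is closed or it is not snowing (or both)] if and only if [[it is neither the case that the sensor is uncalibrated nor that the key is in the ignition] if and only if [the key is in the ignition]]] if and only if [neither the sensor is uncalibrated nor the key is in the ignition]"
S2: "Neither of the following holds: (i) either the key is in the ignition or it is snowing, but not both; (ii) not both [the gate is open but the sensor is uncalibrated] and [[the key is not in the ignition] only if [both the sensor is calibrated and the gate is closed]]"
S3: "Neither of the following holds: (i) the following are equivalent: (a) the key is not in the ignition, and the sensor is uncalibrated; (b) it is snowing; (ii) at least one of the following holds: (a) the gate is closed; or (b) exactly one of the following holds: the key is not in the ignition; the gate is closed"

Let S = "the gate is open" (T), Q = "it is snowing" (T), P = "the sensor is calibrated" (F), R = "the key is in the ignition" (F).

S1: This is ((~S | ~Q) <-> ((~P nor R) <-> R)) <-> (~P nor R).

~S = ~T = F
~Q = ~T = F
~S | ~Q = F | F = F
~P = ~F = T
~P nor R = T nor F = F
(~P nor R) <-> R = F <-> F = T
(~S | ~Q) <-> ((~P nor R) <-> R) = F <-> T = F
~P = ~F = T
~P nor R = T nor F = F
((~S | ~Q) <-> ((~P nor R) <-> R)) <-> (~P nor R) = F <-> F = T
Hence S1 is true.

S2: Formalization: (R xor Q) nor ((S & ~P) nand (~R -> (P & ~S)))

R xor Q = F xor T = T
~P = ~F = T
S & ~P = T & T = T
~R = ~F = T
~S = ~T = F
P & ~S = F & F = F
~R -> (P & ~S) = T -> F = F
(S & ~P) nand (~R -> (P & ~S)) = T nand F = T
(R xor Q) nor ((S & ~P) nand (~R -> (P & ~S))) = T nor T = F
Hence S2 is false.

S3: This is ((~R & ~P) <-> Q) nor (~S | (~R xor ~S)).

~R = ~F = T
~P = ~F = T
~R & ~P = T & T = T
(~R & ~P) <-> Q = T <-> T = T
~S = ~T = F
~R = ~F = T
~S = ~T = F
~R xor ~S = T xor F = T
~S | (~R xor ~S) = F | T = T
((~R & ~P) <-> Q) nor (~S | (~R xor ~S)) = T nor T = F
So S3 is false.

Count: 1.

1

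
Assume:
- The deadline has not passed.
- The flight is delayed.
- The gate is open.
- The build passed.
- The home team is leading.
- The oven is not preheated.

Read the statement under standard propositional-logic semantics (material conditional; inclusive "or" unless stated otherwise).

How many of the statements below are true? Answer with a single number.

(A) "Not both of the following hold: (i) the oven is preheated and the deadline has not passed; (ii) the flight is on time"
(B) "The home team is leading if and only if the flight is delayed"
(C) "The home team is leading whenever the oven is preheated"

Let R = "the oven is preheated" (F), S = "the deadline has passed" (F), P = "the flight is delayed" (T), G = "the home team is leading" (T).

(A): In symbols: (R ∧ ¬S) ↑ ¬P

¬S = ¬F = T
R ∧ ¬S = F ∧ T = F
¬P = ¬T = F
(R ∧ ¬S) ↑ ¬P = F ↑ F = T
So (A) is true.

(B): Parsed as G ↔ P

G ↔ P = T ↔ T = T
So (B) is true.

(C): Formalization: R → G

R → G = F → T = T
So (C) is true.

Count: 3.

3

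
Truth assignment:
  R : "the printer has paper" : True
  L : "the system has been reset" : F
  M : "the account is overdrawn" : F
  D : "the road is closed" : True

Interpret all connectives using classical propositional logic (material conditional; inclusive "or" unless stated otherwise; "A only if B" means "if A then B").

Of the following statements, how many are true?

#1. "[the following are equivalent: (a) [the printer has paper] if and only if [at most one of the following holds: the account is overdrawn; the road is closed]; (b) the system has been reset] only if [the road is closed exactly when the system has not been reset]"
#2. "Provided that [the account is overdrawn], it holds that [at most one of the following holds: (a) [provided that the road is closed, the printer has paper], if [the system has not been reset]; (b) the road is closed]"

#1: Parsed as ((R iff (M nand D)) iff L) -> (D iff not L)

M nand D = False nand True = True
R iff (M nand D) = True iff True = True
(R iff (M nand D)) iff L = True iff False = False
not L = not False = True
D iff not L = True iff True = True
((R iff (M nand D)) iff L) -> (D iff not L) = False -> True = True
Hence #1 is true.

#2: Parsed as M -> ((not L -> (D -> R)) nand D)

not L = not False = True
D -> R = True -> True = True
not L -> (D -> R) = True -> True = True
(not L -> (D -> R)) nand D = True nand True = False
M -> ((not L -> (D -> R)) nand D) = False -> False = True
Hence #2 is true.

True statements: 2 (#1, #2).

2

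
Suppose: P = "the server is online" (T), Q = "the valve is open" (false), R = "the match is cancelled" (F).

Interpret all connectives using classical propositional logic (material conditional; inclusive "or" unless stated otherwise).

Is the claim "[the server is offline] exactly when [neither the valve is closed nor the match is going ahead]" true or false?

True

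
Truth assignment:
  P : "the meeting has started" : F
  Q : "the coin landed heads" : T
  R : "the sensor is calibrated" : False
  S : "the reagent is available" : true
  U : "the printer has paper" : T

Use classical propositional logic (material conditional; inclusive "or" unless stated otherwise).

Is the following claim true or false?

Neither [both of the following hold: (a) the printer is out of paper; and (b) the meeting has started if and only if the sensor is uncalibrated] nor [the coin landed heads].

False

Formalization: (not U and (P iff not R)) nor Q

not U = not True = False
not R = not False = True
P iff not R = False iff True = False
not U and (P iff not R) = False and False = False
(not U and (P iff not R)) nor Q = False nor True = False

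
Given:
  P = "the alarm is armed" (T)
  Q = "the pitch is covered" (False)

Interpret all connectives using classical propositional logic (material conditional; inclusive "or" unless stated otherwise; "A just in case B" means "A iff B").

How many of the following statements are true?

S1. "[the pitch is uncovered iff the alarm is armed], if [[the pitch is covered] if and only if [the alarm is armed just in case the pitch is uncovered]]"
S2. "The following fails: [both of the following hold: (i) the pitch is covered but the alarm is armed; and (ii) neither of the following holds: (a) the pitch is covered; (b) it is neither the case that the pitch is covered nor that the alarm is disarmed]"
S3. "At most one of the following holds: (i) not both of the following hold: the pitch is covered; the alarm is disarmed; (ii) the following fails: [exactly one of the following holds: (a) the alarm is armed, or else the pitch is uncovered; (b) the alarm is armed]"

S1: Parsed as (Q ↔ (P ↔ ¬Q)) → (¬Q ↔ P)

¬Q = ¬F = T
P ↔ ¬Q = T ↔ T = T
Q ↔ (P ↔ ¬Q) = F ↔ T = F
¬Q = ¬F = T
¬Q ↔ P = T ↔ T = T
(Q ↔ (P ↔ ¬Q)) → (¬Q ↔ P) = F → T = T
Hence S1 is true.

S2: Formalization: ¬((Q ∧ P) ∧ (Q ↓ (Q ↓ ¬P)))

Q ∧ P = F ∧ T = F
¬P = ¬T = F
Q ↓ ¬P = F ↓ F = T
Q ↓ (Q ↓ ¬P) = F ↓ T = F
(Q ∧ P) ∧ (Q ↓ (Q ↓ ¬P)) = F ∧ F = F
¬((Q ∧ P) ∧ (Q ↓ (Q ↓ ¬P))) = ¬F = T
Hence S2 is true.

S3: This is (Q ↑ ¬P) ↑ ¬((P ∨ ¬Q) ⊕ P).

¬P = ¬T = F
Q ↑ ¬P = F ↑ F = T
¬Q = ¬F = T
P ∨ ¬Q = T ∨ T = T
(P ∨ ¬Q) ⊕ P = T ⊕ T = F
¬((P ∨ ¬Q) ⊕ P) = ¬F = T
(Q ↑ ¬P) ↑ ¬((P ∨ ¬Q) ⊕ P) = T ↑ T = F
So S3 is false.

True statements: 2 (S1, S2).

2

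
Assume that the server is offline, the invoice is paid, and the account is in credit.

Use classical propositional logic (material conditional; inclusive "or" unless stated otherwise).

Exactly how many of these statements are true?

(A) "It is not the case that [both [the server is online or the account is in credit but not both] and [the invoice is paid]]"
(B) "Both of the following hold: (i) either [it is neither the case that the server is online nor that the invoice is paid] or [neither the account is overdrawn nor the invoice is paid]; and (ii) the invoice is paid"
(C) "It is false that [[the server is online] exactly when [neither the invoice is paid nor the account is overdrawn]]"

0

Let L = "the server is online" (F), K = "the account is overdrawn" (F), Q = "the invoice is paid" (T).

(A): Formalization: ~((L xor ~K) & Q)

~K = ~F = T
L xor ~K = F xor T = T
(L xor ~K) & Q = T & T = T
~((L xor ~K) & Q) = ~T = F
So (A) is false.

(B): Parsed as ((L nor Q) | (K nor Q)) & Q

L nor Q = F nor T = F
K nor Q = F nor T = F
(L nor Q) | (K nor Q) = F | F = F
((L nor Q) | (K nor Q)) & Q = F & T = F
Thus (B) is false.

(C): In symbols: ~(L <-> (Q nor K))

Q nor K = T nor F = F
L <-> (Q nor K) = F <-> F = T
~(L <-> (Q nor K)) = ~T = F
Hence (C) is false.

True statements: 0 (none).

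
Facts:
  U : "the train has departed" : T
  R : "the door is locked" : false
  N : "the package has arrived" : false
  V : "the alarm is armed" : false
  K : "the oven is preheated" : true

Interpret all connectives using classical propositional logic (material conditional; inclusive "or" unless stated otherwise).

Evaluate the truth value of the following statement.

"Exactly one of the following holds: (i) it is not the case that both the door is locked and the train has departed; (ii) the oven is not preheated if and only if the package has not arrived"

The statement is true.

Parsed as (R ↑ U) ⊕ (¬K ↔ ¬N)

R ↑ U = F ↑ T = T
¬K = ¬T = F
¬N = ¬F = T
¬K ↔ ¬N = F ↔ T = F
(R ↑ U) ⊕ (¬K ↔ ¬N) = T ⊕ F = T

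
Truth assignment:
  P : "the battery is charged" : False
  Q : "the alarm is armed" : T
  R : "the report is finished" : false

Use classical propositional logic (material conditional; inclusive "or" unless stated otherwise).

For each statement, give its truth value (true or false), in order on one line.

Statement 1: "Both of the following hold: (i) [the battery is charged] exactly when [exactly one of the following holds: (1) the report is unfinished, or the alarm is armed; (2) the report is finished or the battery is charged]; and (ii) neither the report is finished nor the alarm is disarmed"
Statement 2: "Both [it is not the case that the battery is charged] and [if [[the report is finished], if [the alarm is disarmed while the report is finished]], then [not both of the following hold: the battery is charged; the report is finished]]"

Statement 1: Parsed as (P <-> ((~R | Q) xor (R | P))) & (R nor ~Q)

~R = ~F = T
~R | Q = T | T = T
R | P = F | F = F
(~R | Q) xor (R | P) = T xor F = T
P <-> ((~R | Q) xor (R | P)) = F <-> T = F
~Q = ~T = F
R nor ~Q = F nor F = T
(P <-> ((~R | Q) xor (R | P))) & (R nor ~Q) = F & T = F
Thus Statement 1 is false.

Statement 2: Formalization: ~P & (((~Q & R) -> R) -> (P nand R))

~P = ~F = T
~Q = ~T = F
~Q & R = F & F = F
(~Q & R) -> R = F -> F = T
P nand R = F nand F = T
((~Q & R) -> R) -> (P nand R) = T -> T = T
~P & (((~Q & R) -> R) -> (P nand R)) = T & T = T
So Statement 2 is true.

Statement 1 False; Statement 2 True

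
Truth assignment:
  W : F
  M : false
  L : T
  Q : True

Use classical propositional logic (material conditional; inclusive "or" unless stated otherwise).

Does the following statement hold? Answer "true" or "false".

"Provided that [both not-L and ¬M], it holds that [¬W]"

Values: L=T, M=F, W=F.
In symbols: (~L & ~M) -> ~W

~L = ~T = F
~M = ~F = T
~L & ~M = F & T = F
~W = ~F = T
(~L & ~M) -> ~W = F -> T = T

True.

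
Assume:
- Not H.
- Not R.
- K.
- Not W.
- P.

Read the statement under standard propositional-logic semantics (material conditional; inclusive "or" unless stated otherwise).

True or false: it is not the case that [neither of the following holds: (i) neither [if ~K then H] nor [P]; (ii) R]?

False

This is ¬(((¬K → H) ↓ P) ↓ R).

¬K = ¬T = F
¬K → H = F → F = T
(¬K → H) ↓ P = T ↓ T = F
((¬K → H) ↓ P) ↓ R = F ↓ F = T
¬(((¬K → H) ↓ P) ↓ R) = ¬T = F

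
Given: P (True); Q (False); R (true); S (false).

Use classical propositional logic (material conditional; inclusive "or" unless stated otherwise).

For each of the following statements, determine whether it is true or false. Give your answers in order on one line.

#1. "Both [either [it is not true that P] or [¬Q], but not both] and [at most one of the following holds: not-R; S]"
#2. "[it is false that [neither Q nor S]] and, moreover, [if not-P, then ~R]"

#1: Formalization: (¬P ⊕ ¬Q) ∧ (¬R ↑ S)

¬P = ¬T = F
¬Q = ¬F = T
¬P ⊕ ¬Q = F ⊕ T = T
¬R = ¬T = F
¬R ↑ S = F ↑ F = T
(¬P ⊕ ¬Q) ∧ (¬R ↑ S) = T ∧ T = T
Hence #1 is true.

#2: This is ¬(Q ↓ S) ∧ (¬P → ¬R).

Q ↓ S = F ↓ F = T
¬(Q ↓ S) = ¬T = F
¬P = ¬T = F
¬R = ¬T = F
¬P → ¬R = F → F = T
¬(Q ↓ S) ∧ (¬P → ¬R) = F ∧ T = F
Thus #2 is false.

#1 T / #2 F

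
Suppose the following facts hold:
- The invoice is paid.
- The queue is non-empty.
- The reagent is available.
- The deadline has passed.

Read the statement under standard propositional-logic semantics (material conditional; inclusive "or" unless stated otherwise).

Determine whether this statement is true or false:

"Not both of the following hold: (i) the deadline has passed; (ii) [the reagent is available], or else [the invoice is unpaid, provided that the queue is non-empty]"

False.

Let S = "the deadline has passed" (T), R = "the reagent is available" (T), Q = "the queue is empty" (F), P = "the invoice is paid" (T).
In symbols: S nand (R | (~Q -> ~P))

~Q = ~F = T
~P = ~T = F
~Q -> ~P = T -> F = F
R | (~Q -> ~P) = T | F = T
S nand (R | (~Q -> ~P)) = T nand T = F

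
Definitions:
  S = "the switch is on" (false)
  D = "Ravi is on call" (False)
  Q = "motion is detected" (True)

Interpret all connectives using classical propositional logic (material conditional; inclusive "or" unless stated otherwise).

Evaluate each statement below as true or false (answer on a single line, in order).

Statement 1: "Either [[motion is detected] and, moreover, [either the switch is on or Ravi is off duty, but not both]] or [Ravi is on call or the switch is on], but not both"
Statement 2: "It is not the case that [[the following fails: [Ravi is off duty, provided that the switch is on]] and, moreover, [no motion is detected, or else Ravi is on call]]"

Statement 1 T, Statement 2 T

Statement 1: Parsed as (Q & (S xor ~D)) xor (D | S)

~D = ~F = T
S xor ~D = F xor T = T
Q & (S xor ~D) = T & T = T
D | S = F | F = F
(Q & (S xor ~D)) xor (D | S) = T xor F = T
So Statement 1 is true.

Statement 2: In symbols: ~(~(S -> ~D) & (~Q | D))

~D = ~F = T
S -> ~D = F -> T = T
~(S -> ~D) = ~T = F
~Q = ~T = F
~Q | D = F | F = F
~(S -> ~D) & (~Q | D) = F & F = F
~(~(S -> ~D) & (~Q | D)) = ~F = T
Thus Statement 2 is true.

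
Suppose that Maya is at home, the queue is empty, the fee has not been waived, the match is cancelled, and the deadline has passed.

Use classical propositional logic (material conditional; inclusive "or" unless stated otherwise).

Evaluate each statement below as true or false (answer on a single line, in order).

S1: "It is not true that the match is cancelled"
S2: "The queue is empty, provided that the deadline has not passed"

Let D = "the match is cancelled" (T), S = "the deadline has passed" (T), R = "the queue is empty" (T).

S1: In symbols: ~D

~D = ~T = F
So S1 is false.

S2: Formalization: ~S -> R

~S = ~T = F
~S -> R = F -> T = T
So S2 is true.

S1 false, S2 true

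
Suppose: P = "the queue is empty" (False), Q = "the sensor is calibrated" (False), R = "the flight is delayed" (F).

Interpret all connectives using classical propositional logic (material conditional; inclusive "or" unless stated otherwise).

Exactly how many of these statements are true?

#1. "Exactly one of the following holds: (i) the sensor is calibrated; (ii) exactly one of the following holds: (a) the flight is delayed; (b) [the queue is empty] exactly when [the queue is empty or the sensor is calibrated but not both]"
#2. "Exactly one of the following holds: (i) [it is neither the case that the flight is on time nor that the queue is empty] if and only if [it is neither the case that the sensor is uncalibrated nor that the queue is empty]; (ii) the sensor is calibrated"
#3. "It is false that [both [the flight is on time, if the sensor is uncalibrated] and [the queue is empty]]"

3

#1: Formalization: Q xor (R xor (P <-> (P xor Q)))

P xor Q = F xor F = F
P <-> (P xor Q) = F <-> F = T
R xor (P <-> (P xor Q)) = F xor T = T
Q xor (R xor (P <-> (P xor Q))) = F xor T = T
Thus #1 is true.

#2: This is ((~R nor P) <-> (~Q nor P)) xor Q.

~R = ~F = T
~R nor P = T nor F = F
~Q = ~F = T
~Q nor P = T nor F = F
(~R nor P) <-> (~Q nor P) = F <-> F = T
((~R nor P) <-> (~Q nor P)) xor Q = T xor F = T
Thus #2 is true.

#3: Formalization: ~((~Q -> ~R) & P)

~Q = ~F = T
~R = ~F = T
~Q -> ~R = T -> T = T
(~Q -> ~R) & P = T & F = F
~((~Q -> ~R) & P) = ~F = T
Thus #3 is true.

3 of the 3 statements are true.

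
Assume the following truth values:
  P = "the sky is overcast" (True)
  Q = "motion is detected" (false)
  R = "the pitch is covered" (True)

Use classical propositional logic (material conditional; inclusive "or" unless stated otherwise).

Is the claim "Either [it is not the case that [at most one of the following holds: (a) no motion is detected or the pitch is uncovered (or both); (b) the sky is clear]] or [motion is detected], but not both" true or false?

This is ~((~Q | ~R) nand ~P) xor Q.

~Q = ~F = T
~R = ~T = F
~Q | ~R = T | F = T
~P = ~T = F
(~Q | ~R) nand ~P = T nand F = T
~((~Q | ~R) nand ~P) = ~T = F
~((~Q | ~R) nand ~P) xor Q = F xor F = F

False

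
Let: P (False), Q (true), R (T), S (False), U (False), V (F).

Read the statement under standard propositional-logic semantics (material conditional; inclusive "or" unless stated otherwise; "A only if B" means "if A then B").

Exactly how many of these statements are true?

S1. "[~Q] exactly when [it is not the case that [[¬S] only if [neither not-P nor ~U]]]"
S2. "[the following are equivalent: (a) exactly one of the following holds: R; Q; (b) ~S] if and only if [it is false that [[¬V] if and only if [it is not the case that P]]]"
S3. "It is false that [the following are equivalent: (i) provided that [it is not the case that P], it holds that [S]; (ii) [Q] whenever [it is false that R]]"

2

S1: In symbols: ~Q <-> ~(~S -> (~P nor ~U))

~Q = ~T = F
~S = ~F = T
~P = ~F = T
~U = ~F = T
~P nor ~U = T nor T = F
~S -> (~P nor ~U) = T -> F = F
~(~S -> (~P nor ~U)) = ~F = T
~Q <-> ~(~S -> (~P nor ~U)) = F <-> T = F
So S1 is false.

S2: Parsed as ((R xor Q) <-> ~S) <-> ~(~V <-> ~P)

R xor Q = T xor T = F
~S = ~F = T
(R xor Q) <-> ~S = F <-> T = F
~V = ~F = T
~P = ~F = T
~V <-> ~P = T <-> T = T
~(~V <-> ~P) = ~T = F
((R xor Q) <-> ~S) <-> ~(~V <-> ~P) = F <-> F = T
Thus S2 is true.

S3: Parsed as ~((~P -> S) <-> (~R -> Q))

~P = ~F = T
~P -> S = T -> F = F
~R = ~T = F
~R -> Q = F -> T = T
(~P -> S) <-> (~R -> Q) = F <-> T = F
~((~P -> S) <-> (~R -> Q)) = ~F = T
Hence S3 is true.

True statements: 2.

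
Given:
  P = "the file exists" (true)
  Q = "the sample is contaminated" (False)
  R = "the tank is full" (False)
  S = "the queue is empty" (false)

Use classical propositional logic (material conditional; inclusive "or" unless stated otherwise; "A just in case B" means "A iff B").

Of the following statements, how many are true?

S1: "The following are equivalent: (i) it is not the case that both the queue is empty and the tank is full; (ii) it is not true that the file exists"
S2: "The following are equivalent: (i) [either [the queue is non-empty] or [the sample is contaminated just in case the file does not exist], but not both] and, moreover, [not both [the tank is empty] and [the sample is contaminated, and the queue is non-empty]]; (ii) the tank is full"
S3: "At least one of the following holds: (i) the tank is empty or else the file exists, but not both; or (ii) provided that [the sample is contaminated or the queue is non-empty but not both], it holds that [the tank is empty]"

S1: In symbols: (S nand R) iff not P

S nand R = False nand False = True
not P = not True = False
(S nand R) iff not P = True iff False = False
Hence S1 is false.

S2: In symbols: ((not S xor (Q iff not P)) and (not R nand (Q and not S))) iff R

not S = not False = True
not P = not True = False
Q iff not P = False iff False = True
not S xor (Q iff not P) = True xor True = False
not R = not False = True
not S = not False = True
Q and not S = False and True = False
not R nand (Q and not S) = True nand False = True
(not S xor (Q iff not P)) and (not R nand (Q and not S)) = False and True = False
((not S xor (Q iff not P)) and (not R nand (Q and not S))) iff R = False iff False = True
Hence S2 is true.

S3: This is (not R xor P) or ((Q xor not S) -> not R).

not R = not False = True
not R xor P = True xor True = False
not S = not False = True
Q xor not S = False xor True = True
not R = not False = True
(Q xor not S) -> not R = True -> True = True
(not R xor P) or ((Q xor not S) -> not R) = False or True = True
Hence S3 is true.

2 of the 3 statements are true.

2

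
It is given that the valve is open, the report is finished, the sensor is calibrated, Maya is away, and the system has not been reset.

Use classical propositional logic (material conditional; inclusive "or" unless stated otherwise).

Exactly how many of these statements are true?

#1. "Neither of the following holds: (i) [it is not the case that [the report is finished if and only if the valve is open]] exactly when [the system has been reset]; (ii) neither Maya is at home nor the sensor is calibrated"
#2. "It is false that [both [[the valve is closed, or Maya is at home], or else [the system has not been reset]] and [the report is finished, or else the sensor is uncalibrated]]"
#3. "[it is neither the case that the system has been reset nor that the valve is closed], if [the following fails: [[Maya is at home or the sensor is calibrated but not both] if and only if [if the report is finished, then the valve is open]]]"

1

Let Q = "the report is finished" (T), P = "the valve is open" (T), U = "the system has been reset" (F), S = "Maya is at home" (F), R = "the sensor is calibrated" (T).

#1: Parsed as (~(Q <-> P) <-> U) nor (S nor R)

Q <-> P = T <-> T = T
~(Q <-> P) = ~T = F
~(Q <-> P) <-> U = F <-> F = T
S nor R = F nor T = F
(~(Q <-> P) <-> U) nor (S nor R) = T nor F = F
So #1 is false.

#2: In symbols: ~(((~P | S) | ~U) & (Q | ~R))

~P = ~T = F
~P | S = F | F = F
~U = ~F = T
(~P | S) | ~U = F | T = T
~R = ~T = F
Q | ~R = T | F = T
((~P | S) | ~U) & (Q | ~R) = T & T = T
~(((~P | S) | ~U) & (Q | ~R)) = ~T = F
So #2 is false.

#3: Formalization: ~((S xor R) <-> (Q -> P)) -> (U nor ~P)

S xor R = F xor T = T
Q -> P = T -> T = T
(S xor R) <-> (Q -> P) = T <-> T = T
~((S xor R) <-> (Q -> P)) = ~T = F
~P = ~T = F
U nor ~P = F nor F = T
~((S xor R) <-> (Q -> P)) -> (U nor ~P) = F -> T = T
So #3 is true.

Count: 1.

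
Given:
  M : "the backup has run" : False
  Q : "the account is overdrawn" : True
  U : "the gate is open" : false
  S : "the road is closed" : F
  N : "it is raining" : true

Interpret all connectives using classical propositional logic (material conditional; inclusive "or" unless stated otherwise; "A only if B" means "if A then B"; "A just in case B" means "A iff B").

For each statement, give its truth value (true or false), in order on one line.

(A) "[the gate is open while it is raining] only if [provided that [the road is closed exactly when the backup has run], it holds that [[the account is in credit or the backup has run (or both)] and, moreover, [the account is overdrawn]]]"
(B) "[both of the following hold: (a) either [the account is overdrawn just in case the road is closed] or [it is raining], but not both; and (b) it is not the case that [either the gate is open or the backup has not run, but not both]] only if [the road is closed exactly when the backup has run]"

(A) True, (B) True

(A): Formalization: (U & N) -> ((S <-> M) -> ((~Q | M) & Q))

U & N = F & T = F
S <-> M = F <-> F = T
~Q = ~T = F
~Q | M = F | F = F
(~Q | M) & Q = F & T = F
(S <-> M) -> ((~Q | M) & Q) = T -> F = F
(U & N) -> ((S <-> M) -> ((~Q | M) & Q)) = F -> F = T
Hence (A) is true.

(B): Parsed as (((Q <-> S) xor N) & ~(U xor ~M)) -> (S <-> M)

Q <-> S = T <-> F = F
(Q <-> S) xor N = F xor T = T
~M = ~F = T
U xor ~M = F xor T = T
~(U xor ~M) = ~T = F
((Q <-> S) xor N) & ~(U xor ~M) = T & F = F
S <-> M = F <-> F = T
(((Q <-> S) xor N) & ~(U xor ~M)) -> (S <-> M) = F -> T = T
Hence (B) is true.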